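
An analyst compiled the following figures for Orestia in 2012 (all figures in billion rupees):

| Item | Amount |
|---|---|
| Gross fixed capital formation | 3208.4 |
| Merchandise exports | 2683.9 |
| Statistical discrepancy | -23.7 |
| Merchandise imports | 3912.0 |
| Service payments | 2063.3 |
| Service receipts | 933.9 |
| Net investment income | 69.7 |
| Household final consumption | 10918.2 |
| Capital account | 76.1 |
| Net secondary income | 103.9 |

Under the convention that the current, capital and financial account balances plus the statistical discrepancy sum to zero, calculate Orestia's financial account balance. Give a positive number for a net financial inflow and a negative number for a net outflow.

2131.5

Goods balance = 2683.9 - 3912.0 = -1228.1
Services balance = 933.9 - 2063.3 = -1129.4
Trade balance (goods + services) = -1228.1 + (-1129.4) = -2357.5
Net primary income = 69.7
Net secondary income = 103.9
Current account = -2357.5 + 69.7 + 103.9 = -2183.9
Financial account = -(-2183.9 + 76.1 + (-23.7)) = 2131.5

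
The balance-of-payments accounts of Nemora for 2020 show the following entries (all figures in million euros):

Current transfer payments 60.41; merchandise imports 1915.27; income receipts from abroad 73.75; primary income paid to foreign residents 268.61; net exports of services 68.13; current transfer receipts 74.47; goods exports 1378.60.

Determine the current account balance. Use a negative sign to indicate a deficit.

Goods balance = 1378.60 - 1915.27 = -536.67
Services balance = 68.13
Trade balance (goods + services) = -536.67 + 68.13 = -468.54
Net primary income = 73.75 - 268.61 = -194.86
Net secondary income = 74.47 - 60.41 = 14.06
Current account = -468.54 + (-194.86) + 14.06 = -649.34

-649.34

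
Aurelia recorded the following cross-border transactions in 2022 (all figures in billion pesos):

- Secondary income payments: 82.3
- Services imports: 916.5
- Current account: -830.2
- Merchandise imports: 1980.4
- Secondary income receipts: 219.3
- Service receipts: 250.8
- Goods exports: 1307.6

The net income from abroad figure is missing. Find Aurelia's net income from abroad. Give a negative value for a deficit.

371.3

Current account = goods balance + services balance + net primary income + net secondary income
Sum of the known components = -1201.5
Net income from abroad = CA - (known components) = -830.2 - (-1201.5) = 371.3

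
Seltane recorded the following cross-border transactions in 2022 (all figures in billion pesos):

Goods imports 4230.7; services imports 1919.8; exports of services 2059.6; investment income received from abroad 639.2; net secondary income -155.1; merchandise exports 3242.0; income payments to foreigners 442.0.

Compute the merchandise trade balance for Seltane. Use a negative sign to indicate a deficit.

Goods balance = 3242.0 - 4230.7 = -988.7

-988.7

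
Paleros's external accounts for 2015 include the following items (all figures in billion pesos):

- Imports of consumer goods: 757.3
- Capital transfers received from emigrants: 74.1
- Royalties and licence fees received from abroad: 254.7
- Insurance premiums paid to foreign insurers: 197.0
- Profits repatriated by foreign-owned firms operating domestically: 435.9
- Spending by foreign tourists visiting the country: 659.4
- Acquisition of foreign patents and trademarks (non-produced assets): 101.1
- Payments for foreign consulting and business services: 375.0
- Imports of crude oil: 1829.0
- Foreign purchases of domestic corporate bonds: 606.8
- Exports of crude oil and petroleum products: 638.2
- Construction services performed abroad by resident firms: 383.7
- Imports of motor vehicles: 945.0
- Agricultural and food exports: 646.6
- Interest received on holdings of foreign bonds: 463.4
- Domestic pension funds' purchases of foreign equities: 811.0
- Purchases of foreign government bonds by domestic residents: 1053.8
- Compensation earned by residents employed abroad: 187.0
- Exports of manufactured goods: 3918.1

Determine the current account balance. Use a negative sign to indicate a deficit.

Goods: 3918.1 + 638.2 + 646.6 - 945.0 - 757.3 - 1829.0 = 1671.6
Services: 383.7 - 375.0 + 659.4 + 254.7 - 197.0 = 725.8
Primary income: 187.0 + 463.4 - 435.9 = 214.5
Current account = 1671.6 + 725.8 + 214.5 = 2611.9
(Excluded from the current account — capital account: capital transfers received from emigrants 74.1, acquisition of foreign patents and trademarks (non-produced assets) 101.1; financial account: foreign purchases of domestic corporate bonds 606.8, domestic pension funds' purchases of foreign equities 811.0, purchases of foreign government bonds by domestic residents 1053.8.)

2611.9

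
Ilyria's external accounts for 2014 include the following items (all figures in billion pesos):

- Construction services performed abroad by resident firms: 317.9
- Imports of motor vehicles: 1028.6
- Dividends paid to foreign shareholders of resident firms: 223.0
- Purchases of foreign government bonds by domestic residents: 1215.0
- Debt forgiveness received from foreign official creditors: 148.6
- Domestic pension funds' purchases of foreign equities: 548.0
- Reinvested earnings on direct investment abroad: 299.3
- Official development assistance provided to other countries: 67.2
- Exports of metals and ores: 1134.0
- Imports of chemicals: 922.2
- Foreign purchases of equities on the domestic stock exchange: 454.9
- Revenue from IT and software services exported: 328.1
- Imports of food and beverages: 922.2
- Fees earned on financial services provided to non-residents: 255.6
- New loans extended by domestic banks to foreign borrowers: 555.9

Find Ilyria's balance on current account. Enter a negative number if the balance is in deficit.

-828.3

Goods: -922.2 + 1134.0 - 922.2 - 1028.6 = -1739.0
Services: 317.9 + 328.1 + 255.6 = 901.6
Primary income: 299.3 - 223.0 = 76.3
Secondary income: -67.2
Current account = (-1739.0) + 901.6 + 76.3 + (-67.2) = -828.3
(Excluded from the current account — financial account: purchases of foreign government bonds by domestic residents 1215.0, domestic pension funds' purchases of foreign equities 548.0, foreign purchases of equities on the domestic stock exchange 454.9, new loans extended by domestic banks to foreign borrowers 555.9; capital account: debt forgiveness received from foreign official creditors 148.6.)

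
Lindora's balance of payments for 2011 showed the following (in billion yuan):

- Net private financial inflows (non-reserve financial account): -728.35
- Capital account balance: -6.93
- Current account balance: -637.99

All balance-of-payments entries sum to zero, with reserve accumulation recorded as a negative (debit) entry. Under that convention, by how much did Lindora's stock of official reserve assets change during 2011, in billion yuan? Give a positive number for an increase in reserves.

Official reserve transactions balance = -((-637.99) + (-6.93) + (-728.35)) = 1373.27
An accumulation of reserves is recorded as a debit (negative entry), so the change in the stock of reserves is the negative of that balance.
Change in official reserves = -(1373.27) = -1373.27

-1373.27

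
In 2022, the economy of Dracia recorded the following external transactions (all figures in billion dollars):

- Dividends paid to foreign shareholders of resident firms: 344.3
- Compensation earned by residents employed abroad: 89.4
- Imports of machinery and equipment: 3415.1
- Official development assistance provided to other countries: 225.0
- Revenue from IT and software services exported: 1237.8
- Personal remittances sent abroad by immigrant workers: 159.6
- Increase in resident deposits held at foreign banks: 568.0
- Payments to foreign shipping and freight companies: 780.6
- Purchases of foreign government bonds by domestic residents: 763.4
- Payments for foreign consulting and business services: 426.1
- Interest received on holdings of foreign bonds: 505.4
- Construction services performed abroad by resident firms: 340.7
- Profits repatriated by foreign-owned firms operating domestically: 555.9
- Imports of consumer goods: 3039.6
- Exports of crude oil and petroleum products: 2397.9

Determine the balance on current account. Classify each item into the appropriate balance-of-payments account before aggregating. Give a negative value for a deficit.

Goods: -3039.6 - 3415.1 + 2397.9 = -4056.8
Services: -426.1 - 780.6 + 1237.8 + 340.7 = 371.8
Primary income: 505.4 - 555.9 + 89.4 - 344.3 = -305.4
Secondary income: -225.0 - 159.6 = -384.6
Current account = (-4056.8) + 371.8 + (-305.4) + (-384.6) = -4375.0
(Excluded from the current account — financial account: increase in resident deposits held at foreign banks 568.0, purchases of foreign government bonds by domestic residents 763.4.)

-4375.0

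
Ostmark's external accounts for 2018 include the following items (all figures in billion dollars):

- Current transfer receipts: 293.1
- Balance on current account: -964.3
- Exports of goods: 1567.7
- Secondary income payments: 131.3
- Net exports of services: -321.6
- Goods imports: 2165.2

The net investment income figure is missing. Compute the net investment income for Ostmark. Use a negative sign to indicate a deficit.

-207.0

Current account = goods balance + services balance + net primary income + net secondary income
Sum of the known components = -757.3
Net investment income = CA - (known components) = -964.3 - (-757.3) = -207.0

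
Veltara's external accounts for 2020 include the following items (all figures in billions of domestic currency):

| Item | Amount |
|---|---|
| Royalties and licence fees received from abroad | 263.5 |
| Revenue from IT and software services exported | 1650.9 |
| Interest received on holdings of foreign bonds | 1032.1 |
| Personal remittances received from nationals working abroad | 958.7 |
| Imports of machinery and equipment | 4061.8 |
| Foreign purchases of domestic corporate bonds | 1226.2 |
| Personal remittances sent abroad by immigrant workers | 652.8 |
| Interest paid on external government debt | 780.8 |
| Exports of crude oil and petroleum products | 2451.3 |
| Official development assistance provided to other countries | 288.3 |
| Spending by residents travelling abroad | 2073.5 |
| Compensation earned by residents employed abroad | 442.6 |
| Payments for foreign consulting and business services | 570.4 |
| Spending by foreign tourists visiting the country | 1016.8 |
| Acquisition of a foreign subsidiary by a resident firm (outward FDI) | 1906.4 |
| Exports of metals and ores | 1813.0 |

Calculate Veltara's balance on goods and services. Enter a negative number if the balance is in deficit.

489.8

Goods: 1813.0 - 4061.8 + 2451.3 = 202.5
Services: 263.5 + 1016.8 - 2073.5 + 1650.9 - 570.4 = 287.3
Trade balance = 202.5 + 287.3 = 489.8
(Excluded from the trade balance — primary income: interest received on holdings of foreign bonds 1032.1, interest paid on external government debt 780.8, compensation earned by residents employed abroad 442.6; secondary income: personal remittances received from nationals working abroad 958.7, personal remittances sent abroad by immigrant workers 652.8, official development assistance provided to other countries 288.3; financial account: foreign purchases of domestic corporate bonds 1226.2, acquisition of a foreign subsidiary by a resident firm (outward FDI) 1906.4.)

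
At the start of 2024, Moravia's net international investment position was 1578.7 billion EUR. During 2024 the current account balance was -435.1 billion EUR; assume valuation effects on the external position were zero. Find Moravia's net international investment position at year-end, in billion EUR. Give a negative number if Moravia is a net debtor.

With no valuation effects, change in NIIP = current account = -435.1
End-of-year NIIP = 1578.7 + (-435.1) = 1143.6

1143.6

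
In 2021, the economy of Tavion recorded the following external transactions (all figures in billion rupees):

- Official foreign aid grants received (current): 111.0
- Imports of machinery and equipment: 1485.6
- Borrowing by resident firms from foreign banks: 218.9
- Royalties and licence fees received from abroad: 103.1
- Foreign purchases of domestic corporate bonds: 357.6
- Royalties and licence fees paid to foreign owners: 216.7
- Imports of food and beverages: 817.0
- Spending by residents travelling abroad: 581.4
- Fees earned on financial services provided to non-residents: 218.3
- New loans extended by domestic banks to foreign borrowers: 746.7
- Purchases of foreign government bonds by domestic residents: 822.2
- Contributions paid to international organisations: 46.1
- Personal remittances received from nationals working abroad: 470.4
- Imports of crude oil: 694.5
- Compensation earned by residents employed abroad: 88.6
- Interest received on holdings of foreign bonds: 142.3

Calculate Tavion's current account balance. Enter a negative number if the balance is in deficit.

-2707.6

Goods: -694.5 - 1485.6 - 817.0 = -2997.1
Services: -581.4 + 218.3 + 103.1 - 216.7 = -476.7
Primary income: 88.6 + 142.3 = 230.9
Secondary income: 470.4 + 111.0 - 46.1 = 535.3
Current account = (-2997.1) + (-476.7) + 230.9 + 535.3 = -2707.6
(Excluded from the current account — financial account: borrowing by resident firms from foreign banks 218.9, foreign purchases of domestic corporate bonds 357.6, new loans extended by domestic banks to foreign borrowers 746.7, purchases of foreign government bonds by domestic residents 822.2.)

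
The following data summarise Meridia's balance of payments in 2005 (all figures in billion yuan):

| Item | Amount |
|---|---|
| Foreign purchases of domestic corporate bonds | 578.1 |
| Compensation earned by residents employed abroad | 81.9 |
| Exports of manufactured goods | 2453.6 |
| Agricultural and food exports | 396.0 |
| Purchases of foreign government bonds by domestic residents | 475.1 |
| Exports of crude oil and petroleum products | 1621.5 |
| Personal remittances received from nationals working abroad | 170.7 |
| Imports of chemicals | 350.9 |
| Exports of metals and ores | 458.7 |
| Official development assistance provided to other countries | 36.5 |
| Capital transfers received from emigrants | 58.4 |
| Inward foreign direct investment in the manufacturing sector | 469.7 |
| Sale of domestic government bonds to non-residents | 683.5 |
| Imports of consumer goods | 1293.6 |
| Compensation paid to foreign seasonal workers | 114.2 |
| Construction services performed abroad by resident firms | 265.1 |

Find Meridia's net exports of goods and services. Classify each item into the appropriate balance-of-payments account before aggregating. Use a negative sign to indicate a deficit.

3550.4

Goods: 1621.5 + 458.7 - 350.9 + 396.0 - 1293.6 + 2453.6 = 3285.3
Services: 265.1
Trade balance = 3285.3 + 265.1 = 3550.4
(Excluded from the trade balance — financial account: foreign purchases of domestic corporate bonds 578.1, purchases of foreign government bonds by domestic residents 475.1, inward foreign direct investment in the manufacturing sector 469.7, sale of domestic government bonds to non-residents 683.5; primary income: compensation earned by residents employed abroad 81.9, compensation paid to foreign seasonal workers 114.2; secondary income: personal remittances received from nationals working abroad 170.7, official development assistance provided to other countries 36.5; capital account: capital transfers received from emigrants 58.4.)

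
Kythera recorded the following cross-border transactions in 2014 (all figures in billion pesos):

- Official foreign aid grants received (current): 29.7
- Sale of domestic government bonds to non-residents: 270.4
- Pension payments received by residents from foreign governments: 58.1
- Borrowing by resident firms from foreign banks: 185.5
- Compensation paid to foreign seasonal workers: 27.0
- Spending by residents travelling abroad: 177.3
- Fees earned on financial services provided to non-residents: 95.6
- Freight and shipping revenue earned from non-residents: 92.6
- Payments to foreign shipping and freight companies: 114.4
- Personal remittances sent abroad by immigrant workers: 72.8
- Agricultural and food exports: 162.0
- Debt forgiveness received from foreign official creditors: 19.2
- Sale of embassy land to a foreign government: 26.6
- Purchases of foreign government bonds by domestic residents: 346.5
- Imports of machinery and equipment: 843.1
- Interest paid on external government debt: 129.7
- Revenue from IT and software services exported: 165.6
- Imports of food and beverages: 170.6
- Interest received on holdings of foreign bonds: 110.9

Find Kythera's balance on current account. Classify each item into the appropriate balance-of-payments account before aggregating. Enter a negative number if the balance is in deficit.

-820.4

Goods: 162.0 - 843.1 - 170.6 = -851.7
Services: 92.6 + 95.6 - 177.3 - 114.4 + 165.6 = 62.1
Primary income: -129.7 - 27.0 + 110.9 = -45.8
Secondary income: -72.8 + 29.7 + 58.1 = 15.0
Current account = (-851.7) + 62.1 + (-45.8) + 15.0 = -820.4
(Excluded from the current account — financial account: sale of domestic government bonds to non-residents 270.4, borrowing by resident firms from foreign banks 185.5, purchases of foreign government bonds by domestic residents 346.5; capital account: debt forgiveness received from foreign official creditors 19.2, sale of embassy land to a foreign government 26.6.)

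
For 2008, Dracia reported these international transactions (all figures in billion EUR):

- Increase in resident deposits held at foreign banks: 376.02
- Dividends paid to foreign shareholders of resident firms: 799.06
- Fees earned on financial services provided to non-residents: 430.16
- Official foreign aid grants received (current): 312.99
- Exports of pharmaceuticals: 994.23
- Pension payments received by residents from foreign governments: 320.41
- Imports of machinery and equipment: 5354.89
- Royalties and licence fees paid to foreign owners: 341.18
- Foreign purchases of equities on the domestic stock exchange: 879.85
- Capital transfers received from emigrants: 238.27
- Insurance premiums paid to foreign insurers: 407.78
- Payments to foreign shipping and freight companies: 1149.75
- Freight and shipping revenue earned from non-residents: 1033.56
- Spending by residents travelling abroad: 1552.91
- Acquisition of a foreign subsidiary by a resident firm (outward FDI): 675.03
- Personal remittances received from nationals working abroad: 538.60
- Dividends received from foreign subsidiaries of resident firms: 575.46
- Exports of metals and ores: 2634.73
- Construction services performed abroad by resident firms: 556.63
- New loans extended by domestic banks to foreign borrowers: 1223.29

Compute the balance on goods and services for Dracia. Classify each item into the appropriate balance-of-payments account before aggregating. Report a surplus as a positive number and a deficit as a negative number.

Goods: 2634.73 - 5354.89 + 994.23 = -1725.93
Services: 556.63 - 407.78 + 1033.56 - 1149.75 - 1552.91 - 341.18 + 430.16 = -1431.27
Trade balance = -1725.93 + (-1431.27) = -3157.20
(Excluded from the trade balance — financial account: increase in resident deposits held at foreign banks 376.02, foreign purchases of equities on the domestic stock exchange 879.85, acquisition of a foreign subsidiary by a resident firm (outward FDI) 675.03, new loans extended by domestic banks to foreign borrowers 1223.29; primary income: dividends paid to foreign shareholders of resident firms 799.06, dividends received from foreign subsidiaries of resident firms 575.46; secondary income: official foreign aid grants received (current) 312.99, pension payments received by residents from foreign governments 320.41, personal remittances received from nationals working abroad 538.60; capital account: capital transfers received from emigrants 238.27.)

-3157.20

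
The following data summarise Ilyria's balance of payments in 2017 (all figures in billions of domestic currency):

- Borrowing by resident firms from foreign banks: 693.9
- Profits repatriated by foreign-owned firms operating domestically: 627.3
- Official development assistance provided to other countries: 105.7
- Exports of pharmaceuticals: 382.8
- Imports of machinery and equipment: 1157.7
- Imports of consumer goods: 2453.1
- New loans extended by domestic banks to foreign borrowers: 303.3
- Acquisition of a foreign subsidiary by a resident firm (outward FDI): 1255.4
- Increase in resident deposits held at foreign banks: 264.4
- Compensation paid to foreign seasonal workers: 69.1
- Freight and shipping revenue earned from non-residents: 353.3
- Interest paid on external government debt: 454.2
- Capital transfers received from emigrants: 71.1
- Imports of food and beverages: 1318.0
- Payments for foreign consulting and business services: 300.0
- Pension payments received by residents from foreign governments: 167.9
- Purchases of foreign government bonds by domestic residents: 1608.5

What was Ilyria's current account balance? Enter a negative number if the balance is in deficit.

Goods: -2453.1 - 1157.7 + 382.8 - 1318.0 = -4546.0
Services: -300.0 + 353.3 = 53.3
Primary income: -627.3 - 69.1 - 454.2 = -1150.6
Secondary income: -105.7 + 167.9 = 62.2
Current account = (-4546.0) + 53.3 + (-1150.6) + 62.2 = -5581.1
(Excluded from the current account — financial account: borrowing by resident firms from foreign banks 693.9, new loans extended by domestic banks to foreign borrowers 303.3, acquisition of a foreign subsidiary by a resident firm (outward FDI) 1255.4, increase in resident deposits held at foreign banks 264.4, purchases of foreign government bonds by domestic residents 1608.5; capital account: capital transfers received from emigrants 71.1.)

-5581.1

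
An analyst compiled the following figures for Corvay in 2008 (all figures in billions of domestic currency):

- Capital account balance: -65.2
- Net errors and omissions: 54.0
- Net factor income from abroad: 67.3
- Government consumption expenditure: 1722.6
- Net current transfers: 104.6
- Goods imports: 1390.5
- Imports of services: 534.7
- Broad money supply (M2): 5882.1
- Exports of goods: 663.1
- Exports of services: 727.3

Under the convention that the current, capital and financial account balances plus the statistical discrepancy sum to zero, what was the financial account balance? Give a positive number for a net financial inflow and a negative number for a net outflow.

374.1

Goods balance = 663.1 - 1390.5 = -727.4
Services balance = 727.3 - 534.7 = 192.6
Trade balance (goods + services) = -727.4 + 192.6 = -534.8
Net primary income = 67.3
Net secondary income = 104.6
Current account = -534.8 + 67.3 + 104.6 = -362.9
Financial account = -(-362.9 + (-65.2) + 54.0) = 374.1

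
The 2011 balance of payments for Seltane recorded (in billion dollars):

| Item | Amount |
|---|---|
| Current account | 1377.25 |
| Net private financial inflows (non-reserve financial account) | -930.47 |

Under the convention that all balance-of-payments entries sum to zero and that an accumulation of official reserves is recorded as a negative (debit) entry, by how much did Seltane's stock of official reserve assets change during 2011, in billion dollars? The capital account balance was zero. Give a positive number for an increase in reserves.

Official reserve transactions balance = -(1377.25 + (-930.47)) = -446.78
An accumulation of reserves is recorded as a debit (negative entry), so the change in the stock of reserves is the negative of that balance.
Change in official reserves = -(-446.78) = 446.78

446.78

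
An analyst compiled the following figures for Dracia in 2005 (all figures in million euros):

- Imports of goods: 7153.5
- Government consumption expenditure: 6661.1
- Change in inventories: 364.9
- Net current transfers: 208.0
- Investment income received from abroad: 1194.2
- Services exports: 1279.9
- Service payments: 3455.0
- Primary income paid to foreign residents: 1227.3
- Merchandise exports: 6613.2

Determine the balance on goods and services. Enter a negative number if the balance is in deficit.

Goods balance = 6613.2 - 7153.5 = -540.3
Services balance = 1279.9 - 3455.0 = -2175.1
Trade balance (goods + services) = -540.3 + (-2175.1) = -2715.4

-2715.4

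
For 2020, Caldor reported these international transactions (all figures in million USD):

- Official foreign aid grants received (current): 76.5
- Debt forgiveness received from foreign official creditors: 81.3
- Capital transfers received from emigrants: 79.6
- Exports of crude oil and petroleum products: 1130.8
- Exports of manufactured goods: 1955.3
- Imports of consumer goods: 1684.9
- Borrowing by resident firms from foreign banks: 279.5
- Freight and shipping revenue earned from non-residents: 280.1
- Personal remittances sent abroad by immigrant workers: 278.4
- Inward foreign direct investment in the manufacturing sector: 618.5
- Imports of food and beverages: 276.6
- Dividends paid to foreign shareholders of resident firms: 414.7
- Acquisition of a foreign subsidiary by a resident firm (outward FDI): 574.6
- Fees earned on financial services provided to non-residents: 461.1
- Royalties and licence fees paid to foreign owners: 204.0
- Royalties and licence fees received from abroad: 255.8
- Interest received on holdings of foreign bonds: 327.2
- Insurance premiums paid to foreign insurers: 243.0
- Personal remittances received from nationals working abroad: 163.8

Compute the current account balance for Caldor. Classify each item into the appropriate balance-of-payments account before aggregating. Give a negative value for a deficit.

1549.0

Goods: 1130.8 - 1684.9 + 1955.3 - 276.6 = 1124.6
Services: 255.8 + 461.1 - 204.0 - 243.0 + 280.1 = 550.0
Primary income: 327.2 - 414.7 = -87.5
Secondary income: -278.4 + 76.5 + 163.8 = -38.1
Current account = 1124.6 + 550.0 + (-87.5) + (-38.1) = 1549.0
(Excluded from the current account — capital account: debt forgiveness received from foreign official creditors 81.3, capital transfers received from emigrants 79.6; financial account: borrowing by resident firms from foreign banks 279.5, inward foreign direct investment in the manufacturing sector 618.5, acquisition of a foreign subsidiary by a resident firm (outward FDI) 574.6.)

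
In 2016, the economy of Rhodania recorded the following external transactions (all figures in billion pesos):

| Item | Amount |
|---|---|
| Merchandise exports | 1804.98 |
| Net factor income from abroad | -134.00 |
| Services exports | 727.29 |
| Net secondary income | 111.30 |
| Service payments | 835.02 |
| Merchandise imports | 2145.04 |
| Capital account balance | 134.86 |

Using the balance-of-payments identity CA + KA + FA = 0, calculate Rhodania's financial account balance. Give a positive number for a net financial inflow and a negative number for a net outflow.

Goods balance = 1804.98 - 2145.04 = -340.06
Services balance = 727.29 - 835.02 = -107.73
Trade balance (goods + services) = -340.06 + (-107.73) = -447.79
Net primary income = -134.00
Net secondary income = 111.30
Current account = -447.79 + (-134.00) + 111.30 = -470.49
Financial account = -(-470.49 + 134.86) = 335.63

335.63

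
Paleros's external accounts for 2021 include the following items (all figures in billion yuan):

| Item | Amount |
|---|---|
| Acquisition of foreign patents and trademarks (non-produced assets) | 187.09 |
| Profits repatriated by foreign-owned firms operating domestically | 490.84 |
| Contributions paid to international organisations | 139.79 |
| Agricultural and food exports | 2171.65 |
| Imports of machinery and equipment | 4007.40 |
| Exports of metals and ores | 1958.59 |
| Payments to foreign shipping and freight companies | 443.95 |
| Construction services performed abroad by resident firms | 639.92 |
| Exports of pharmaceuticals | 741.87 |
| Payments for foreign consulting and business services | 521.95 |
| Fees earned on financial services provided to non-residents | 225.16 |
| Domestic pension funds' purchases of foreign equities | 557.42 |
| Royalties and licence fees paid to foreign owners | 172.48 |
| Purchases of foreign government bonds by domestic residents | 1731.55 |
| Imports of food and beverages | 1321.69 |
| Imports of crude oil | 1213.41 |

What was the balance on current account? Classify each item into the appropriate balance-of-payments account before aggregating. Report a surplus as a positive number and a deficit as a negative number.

Goods: -4007.40 + 741.87 + 1958.59 - 1321.69 - 1213.41 + 2171.65 = -1670.39
Services: 225.16 + 639.92 - 521.95 - 172.48 - 443.95 = -273.30
Primary income: -490.84
Secondary income: -139.79
Current account = (-1670.39) + (-273.30) + (-490.84) + (-139.79) = -2574.32
(Excluded from the current account — capital account: acquisition of foreign patents and trademarks (non-produced assets) 187.09; financial account: domestic pension funds' purchases of foreign equities 557.42, purchases of foreign government bonds by domestic residents 1731.55.)

-2574.32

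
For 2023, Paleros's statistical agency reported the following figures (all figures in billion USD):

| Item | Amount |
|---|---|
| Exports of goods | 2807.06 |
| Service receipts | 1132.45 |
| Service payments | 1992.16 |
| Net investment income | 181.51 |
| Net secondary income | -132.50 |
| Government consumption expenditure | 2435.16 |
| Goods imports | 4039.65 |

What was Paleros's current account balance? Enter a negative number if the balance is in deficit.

-2043.29

Goods balance = 2807.06 - 4039.65 = -1232.59
Services balance = 1132.45 - 1992.16 = -859.71
Trade balance (goods + services) = -1232.59 + (-859.71) = -2092.30
Net primary income = 181.51
Net secondary income = -132.50
Current account = -2092.30 + 181.51 + (-132.50) = -2043.29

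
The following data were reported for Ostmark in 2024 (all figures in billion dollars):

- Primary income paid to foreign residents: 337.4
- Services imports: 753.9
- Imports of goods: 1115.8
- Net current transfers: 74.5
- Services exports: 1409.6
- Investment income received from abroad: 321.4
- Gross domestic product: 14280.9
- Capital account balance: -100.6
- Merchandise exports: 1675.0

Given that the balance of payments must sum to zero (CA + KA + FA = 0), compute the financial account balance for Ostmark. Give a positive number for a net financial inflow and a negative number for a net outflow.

Goods balance = 1675.0 - 1115.8 = 559.2
Services balance = 1409.6 - 753.9 = 655.7
Trade balance (goods + services) = 559.2 + 655.7 = 1214.9
Net primary income = 321.4 - 337.4 = -16.0
Net secondary income = 74.5
Current account = 1214.9 + (-16.0) + 74.5 = 1273.4
Financial account = -(1273.4 + (-100.6)) = -1172.8

-1172.8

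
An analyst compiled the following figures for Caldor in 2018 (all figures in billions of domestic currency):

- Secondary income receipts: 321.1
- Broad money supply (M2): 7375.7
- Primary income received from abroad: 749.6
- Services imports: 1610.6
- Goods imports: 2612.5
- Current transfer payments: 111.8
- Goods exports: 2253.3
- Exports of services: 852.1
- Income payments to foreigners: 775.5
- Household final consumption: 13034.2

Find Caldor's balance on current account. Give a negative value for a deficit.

Goods balance = 2253.3 - 2612.5 = -359.2
Services balance = 852.1 - 1610.6 = -758.5
Trade balance (goods + services) = -359.2 + (-758.5) = -1117.7
Net primary income = 749.6 - 775.5 = -25.9
Net secondary income = 321.1 - 111.8 = 209.3
Current account = -1117.7 + (-25.9) + 209.3 = -934.3

-934.3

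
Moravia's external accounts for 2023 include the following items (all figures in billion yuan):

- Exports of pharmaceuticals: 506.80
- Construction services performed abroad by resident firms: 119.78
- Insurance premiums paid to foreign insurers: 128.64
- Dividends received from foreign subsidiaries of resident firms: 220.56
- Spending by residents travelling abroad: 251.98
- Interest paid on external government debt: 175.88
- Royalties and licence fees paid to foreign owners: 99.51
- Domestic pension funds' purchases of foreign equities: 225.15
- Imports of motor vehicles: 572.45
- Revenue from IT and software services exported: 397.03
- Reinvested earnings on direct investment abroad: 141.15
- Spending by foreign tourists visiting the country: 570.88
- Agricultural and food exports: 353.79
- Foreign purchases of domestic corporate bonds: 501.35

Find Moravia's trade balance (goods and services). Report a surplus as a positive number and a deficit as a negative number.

Goods: 353.79 - 572.45 + 506.80 = 288.14
Services: -128.64 - 251.98 - 99.51 + 119.78 + 397.03 + 570.88 = 607.56
Trade balance = 288.14 + 607.56 = 895.70
(Excluded from the trade balance — primary income: dividends received from foreign subsidiaries of resident firms 220.56, interest paid on external government debt 175.88, reinvested earnings on direct investment abroad 141.15; financial account: domestic pension funds' purchases of foreign equities 225.15, foreign purchases of domestic corporate bonds 501.35.)

895.70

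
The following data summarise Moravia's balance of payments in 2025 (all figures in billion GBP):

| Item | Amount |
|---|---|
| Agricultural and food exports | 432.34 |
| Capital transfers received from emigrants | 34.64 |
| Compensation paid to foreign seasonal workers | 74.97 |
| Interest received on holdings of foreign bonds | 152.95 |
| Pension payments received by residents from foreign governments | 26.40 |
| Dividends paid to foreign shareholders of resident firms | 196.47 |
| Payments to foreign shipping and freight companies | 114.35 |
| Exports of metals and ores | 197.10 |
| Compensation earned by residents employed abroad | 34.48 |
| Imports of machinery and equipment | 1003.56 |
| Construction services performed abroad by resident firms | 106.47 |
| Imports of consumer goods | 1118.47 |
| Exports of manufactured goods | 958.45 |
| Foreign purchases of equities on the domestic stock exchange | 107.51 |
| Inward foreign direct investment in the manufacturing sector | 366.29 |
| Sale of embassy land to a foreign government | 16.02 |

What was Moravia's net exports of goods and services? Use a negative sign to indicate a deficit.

Goods: -1118.47 + 432.34 + 958.45 - 1003.56 + 197.10 = -534.14
Services: 106.47 - 114.35 = -7.88
Trade balance = -534.14 + (-7.88) = -542.02
(Excluded from the trade balance — capital account: capital transfers received from emigrants 34.64, sale of embassy land to a foreign government 16.02; primary income: compensation paid to foreign seasonal workers 74.97, interest received on holdings of foreign bonds 152.95, dividends paid to foreign shareholders of resident firms 196.47, compensation earned by residents employed abroad 34.48; secondary income: pension payments received by residents from foreign governments 26.40; financial account: foreign purchases of equities on the domestic stock exchange 107.51, inward foreign direct investment in the manufacturing sector 366.29.)

-542.02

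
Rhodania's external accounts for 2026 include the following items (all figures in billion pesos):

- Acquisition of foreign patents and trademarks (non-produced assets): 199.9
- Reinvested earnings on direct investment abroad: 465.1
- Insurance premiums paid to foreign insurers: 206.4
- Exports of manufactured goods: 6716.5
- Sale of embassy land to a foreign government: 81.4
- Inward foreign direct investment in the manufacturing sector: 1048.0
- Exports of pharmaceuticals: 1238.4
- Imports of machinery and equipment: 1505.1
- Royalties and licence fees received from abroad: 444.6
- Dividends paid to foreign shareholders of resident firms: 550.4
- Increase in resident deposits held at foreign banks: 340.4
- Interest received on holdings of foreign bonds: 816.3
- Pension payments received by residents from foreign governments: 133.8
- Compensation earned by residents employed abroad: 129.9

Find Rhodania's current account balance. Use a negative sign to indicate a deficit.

7682.7

Goods: 6716.5 - 1505.1 + 1238.4 = 6449.8
Services: 444.6 - 206.4 = 238.2
Primary income: 816.3 + 465.1 + 129.9 - 550.4 = 860.9
Secondary income: 133.8
Current account = 6449.8 + 238.2 + 860.9 + 133.8 = 7682.7
(Excluded from the current account — capital account: acquisition of foreign patents and trademarks (non-produced assets) 199.9, sale of embassy land to a foreign government 81.4; financial account: inward foreign direct investment in the manufacturing sector 1048.0, increase in resident deposits held at foreign banks 340.4.)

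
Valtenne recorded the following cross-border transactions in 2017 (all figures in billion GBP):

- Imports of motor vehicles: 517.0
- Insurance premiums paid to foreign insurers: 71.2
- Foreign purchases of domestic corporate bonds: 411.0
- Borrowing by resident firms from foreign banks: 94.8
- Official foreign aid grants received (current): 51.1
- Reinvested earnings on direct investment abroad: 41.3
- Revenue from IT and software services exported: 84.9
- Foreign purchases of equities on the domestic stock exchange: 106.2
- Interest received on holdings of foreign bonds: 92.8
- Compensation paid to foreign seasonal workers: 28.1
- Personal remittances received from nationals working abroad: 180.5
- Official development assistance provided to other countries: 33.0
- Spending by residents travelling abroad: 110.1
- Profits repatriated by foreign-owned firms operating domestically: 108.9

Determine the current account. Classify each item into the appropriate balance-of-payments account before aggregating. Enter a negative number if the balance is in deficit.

Goods: -517.0
Services: 84.9 - 110.1 - 71.2 = -96.4
Primary income: -108.9 + 92.8 + 41.3 - 28.1 = -2.9
Secondary income: 180.5 + 51.1 - 33.0 = 198.6
Current account = (-517.0) + (-96.4) + (-2.9) + 198.6 = -417.7
(Excluded from the current account — financial account: foreign purchases of domestic corporate bonds 411.0, borrowing by resident firms from foreign banks 94.8, foreign purchases of equities on the domestic stock exchange 106.2.)

-417.7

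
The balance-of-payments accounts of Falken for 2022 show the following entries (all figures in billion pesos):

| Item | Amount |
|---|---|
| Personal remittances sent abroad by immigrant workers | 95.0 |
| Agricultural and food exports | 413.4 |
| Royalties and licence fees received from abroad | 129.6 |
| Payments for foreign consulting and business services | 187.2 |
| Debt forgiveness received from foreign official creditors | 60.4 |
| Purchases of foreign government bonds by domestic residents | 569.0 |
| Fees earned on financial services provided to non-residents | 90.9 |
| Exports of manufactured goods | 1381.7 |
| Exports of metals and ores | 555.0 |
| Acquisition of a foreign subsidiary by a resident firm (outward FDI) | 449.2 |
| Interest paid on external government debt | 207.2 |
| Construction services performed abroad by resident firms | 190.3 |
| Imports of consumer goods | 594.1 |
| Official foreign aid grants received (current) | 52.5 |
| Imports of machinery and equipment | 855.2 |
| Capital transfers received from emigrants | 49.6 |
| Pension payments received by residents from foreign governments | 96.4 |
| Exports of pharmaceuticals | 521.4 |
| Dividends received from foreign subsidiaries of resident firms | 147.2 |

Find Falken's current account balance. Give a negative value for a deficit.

1639.7

Goods: 521.4 - 855.2 - 594.1 + 1381.7 + 413.4 + 555.0 = 1422.2
Services: 90.9 + 129.6 - 187.2 + 190.3 = 223.6
Primary income: -207.2 + 147.2 = -60.0
Secondary income: 52.5 + 96.4 - 95.0 = 53.9
Current account = 1422.2 + 223.6 + (-60.0) + 53.9 = 1639.7
(Excluded from the current account — capital account: debt forgiveness received from foreign official creditors 60.4, capital transfers received from emigrants 49.6; financial account: purchases of foreign government bonds by domestic residents 569.0, acquisition of a foreign subsidiary by a resident firm (outward FDI) 449.2.)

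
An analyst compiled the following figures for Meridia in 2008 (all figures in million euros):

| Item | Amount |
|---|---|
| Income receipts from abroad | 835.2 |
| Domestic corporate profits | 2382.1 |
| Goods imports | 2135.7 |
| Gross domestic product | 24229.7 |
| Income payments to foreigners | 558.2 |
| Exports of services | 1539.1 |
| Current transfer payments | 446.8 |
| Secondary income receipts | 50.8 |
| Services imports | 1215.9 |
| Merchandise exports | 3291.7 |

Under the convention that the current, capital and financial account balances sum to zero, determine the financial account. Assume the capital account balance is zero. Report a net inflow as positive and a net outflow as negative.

-1360.2

Goods balance = 3291.7 - 2135.7 = 1156.0
Services balance = 1539.1 - 1215.9 = 323.2
Trade balance (goods + services) = 1156.0 + 323.2 = 1479.2
Net primary income = 835.2 - 558.2 = 277.0
Net secondary income = 50.8 - 446.8 = -396.0
Current account = 1479.2 + 277.0 + (-396.0) = 1360.2
Financial account = -(1360.2) = -1360.2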